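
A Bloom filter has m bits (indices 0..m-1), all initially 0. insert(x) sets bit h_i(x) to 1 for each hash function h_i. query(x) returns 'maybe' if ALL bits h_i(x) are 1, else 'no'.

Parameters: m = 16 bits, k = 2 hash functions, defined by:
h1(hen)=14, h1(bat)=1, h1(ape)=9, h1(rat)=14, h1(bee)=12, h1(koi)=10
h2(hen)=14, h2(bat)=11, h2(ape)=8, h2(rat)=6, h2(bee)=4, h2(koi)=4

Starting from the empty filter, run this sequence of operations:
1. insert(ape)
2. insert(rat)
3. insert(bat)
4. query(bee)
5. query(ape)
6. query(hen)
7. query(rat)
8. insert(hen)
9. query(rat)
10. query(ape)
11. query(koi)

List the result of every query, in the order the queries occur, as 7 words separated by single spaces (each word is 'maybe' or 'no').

Answer: no maybe maybe maybe maybe maybe no

Derivation:
Start: bits=0000000000000000
Op 1: insert ape -> sets bits 8 9 -> bits=0000000011000000
Op 2: insert rat -> sets bits 6 14 -> bits=0000001011000010
Op 3: insert bat -> sets bits 1 11 -> bits=0100001011010010
Op 4: query bee -> checks bit4=0, bit12=0 (has a 0) -> no
Op 5: query ape -> checks bit8=1, bit9=1 (all 1) -> maybe
Op 6: query hen -> checks bit14=1 (all 1) -> maybe
Op 7: query rat -> checks bit6=1, bit14=1 (all 1) -> maybe
Op 8: insert hen -> sets bits 14 -> bits=0100001011010010
Op 9: query rat -> checks bit6=1, bit14=1 (all 1) -> maybe
Op 10: query ape -> checks bit8=1, bit9=1 (all 1) -> maybe
Op 11: query koi -> checks bit4=0, bit10=0 (has a 0) -> no
Query results in order: no maybe maybe maybe maybe maybe no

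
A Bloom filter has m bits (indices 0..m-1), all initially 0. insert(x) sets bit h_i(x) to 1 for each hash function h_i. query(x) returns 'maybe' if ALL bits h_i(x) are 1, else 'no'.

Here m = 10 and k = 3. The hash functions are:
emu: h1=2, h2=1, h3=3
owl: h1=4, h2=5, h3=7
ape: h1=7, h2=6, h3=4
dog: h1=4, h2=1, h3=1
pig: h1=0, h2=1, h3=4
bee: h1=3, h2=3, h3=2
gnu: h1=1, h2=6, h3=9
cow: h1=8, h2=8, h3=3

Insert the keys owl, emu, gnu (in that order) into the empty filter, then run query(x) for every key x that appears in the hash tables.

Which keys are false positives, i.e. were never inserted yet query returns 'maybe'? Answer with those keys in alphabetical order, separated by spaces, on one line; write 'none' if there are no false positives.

Answer: ape bee dog

Derivation:
Start: bits=0000000000
After insert 'owl': sets bits 4 5 7 -> bits=0000110100
After insert 'emu': sets bits 1 2 3 -> bits=0111110100
After insert 'gnu': sets bits 1 6 9 -> bits=0111111101
Not inserted: ape bee cow dog pig — query each against bits=0111111101:
query ape: checks bit4=1, bit6=1, bit7=1 (all 1) -> maybe => FALSE POSITIVE
query bee: checks bit2=1, bit3=1 (all 1) -> maybe => FALSE POSITIVE
query cow: checks bit3=1, bit8=0 (has a 0) -> no => not a false positive
query dog: checks bit1=1, bit4=1 (all 1) -> maybe => FALSE POSITIVE
query pig: checks bit0=0, bit1=1, bit4=1 (has a 0) -> no => not a false positive
False positives (alphabetical): ape bee dog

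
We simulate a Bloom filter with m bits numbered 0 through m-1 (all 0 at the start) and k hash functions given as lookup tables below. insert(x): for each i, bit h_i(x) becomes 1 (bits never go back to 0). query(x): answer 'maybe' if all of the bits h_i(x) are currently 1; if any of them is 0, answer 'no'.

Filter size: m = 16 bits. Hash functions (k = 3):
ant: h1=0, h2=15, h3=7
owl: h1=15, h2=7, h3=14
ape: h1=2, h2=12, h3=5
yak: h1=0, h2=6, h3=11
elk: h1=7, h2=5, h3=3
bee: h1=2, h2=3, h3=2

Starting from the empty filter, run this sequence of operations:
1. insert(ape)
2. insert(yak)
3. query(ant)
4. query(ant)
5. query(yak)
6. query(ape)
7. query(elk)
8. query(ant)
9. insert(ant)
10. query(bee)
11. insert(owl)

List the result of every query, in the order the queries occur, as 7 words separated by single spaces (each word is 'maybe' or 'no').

Start: bits=0000000000000000
Op 1: insert ape -> sets bits 2 5 12 -> bits=0010010000001000
Op 2: insert yak -> sets bits 0 6 11 -> bits=1010011000011000
Op 3: query ant -> checks bit0=1, bit7=0, bit15=0 (has a 0) -> no
Op 4: query ant -> checks bit0=1, bit7=0, bit15=0 (has a 0) -> no
Op 5: query yak -> checks bit0=1, bit6=1, bit11=1 (all 1) -> maybe
Op 6: query ape -> checks bit2=1, bit5=1, bit12=1 (all 1) -> maybe
Op 7: query elk -> checks bit3=0, bit5=1, bit7=0 (has a 0) -> no
Op 8: query ant -> checks bit0=1, bit7=0, bit15=0 (has a 0) -> no
Op 9: insert ant -> sets bits 0 7 15 -> bits=1010011100011001
Op 10: query bee -> checks bit2=1, bit3=0 (has a 0) -> no
Op 11: insert owl -> sets bits 7 14 15 -> bits=1010011100011011
Query results in order: no no maybe maybe no no no

Answer: no no maybe maybe no no no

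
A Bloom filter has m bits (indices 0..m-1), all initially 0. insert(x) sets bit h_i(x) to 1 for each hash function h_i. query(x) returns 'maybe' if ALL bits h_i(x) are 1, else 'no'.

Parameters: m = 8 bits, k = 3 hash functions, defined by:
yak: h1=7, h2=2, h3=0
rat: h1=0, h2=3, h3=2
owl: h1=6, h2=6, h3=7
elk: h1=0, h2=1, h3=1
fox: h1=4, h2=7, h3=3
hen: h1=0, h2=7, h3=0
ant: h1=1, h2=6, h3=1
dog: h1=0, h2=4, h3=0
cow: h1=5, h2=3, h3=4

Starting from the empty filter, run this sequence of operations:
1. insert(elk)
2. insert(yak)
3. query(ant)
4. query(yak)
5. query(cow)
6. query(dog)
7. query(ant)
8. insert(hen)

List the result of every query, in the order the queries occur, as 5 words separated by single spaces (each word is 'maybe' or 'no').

Answer: no maybe no no no

Derivation:
Start: bits=00000000
Op 1: insert elk -> sets bits 0 1 -> bits=11000000
Op 2: insert yak -> sets bits 0 2 7 -> bits=11100001
Op 3: query ant -> checks bit1=1, bit6=0 (has a 0) -> no
Op 4: query yak -> checks bit0=1, bit2=1, bit7=1 (all 1) -> maybe
Op 5: query cow -> checks bit3=0, bit4=0, bit5=0 (has a 0) -> no
Op 6: query dog -> checks bit0=1, bit4=0 (has a 0) -> no
Op 7: query ant -> checks bit1=1, bit6=0 (has a 0) -> no
Op 8: insert hen -> sets bits 0 7 -> bits=11100001
Query results in order: no maybe no no no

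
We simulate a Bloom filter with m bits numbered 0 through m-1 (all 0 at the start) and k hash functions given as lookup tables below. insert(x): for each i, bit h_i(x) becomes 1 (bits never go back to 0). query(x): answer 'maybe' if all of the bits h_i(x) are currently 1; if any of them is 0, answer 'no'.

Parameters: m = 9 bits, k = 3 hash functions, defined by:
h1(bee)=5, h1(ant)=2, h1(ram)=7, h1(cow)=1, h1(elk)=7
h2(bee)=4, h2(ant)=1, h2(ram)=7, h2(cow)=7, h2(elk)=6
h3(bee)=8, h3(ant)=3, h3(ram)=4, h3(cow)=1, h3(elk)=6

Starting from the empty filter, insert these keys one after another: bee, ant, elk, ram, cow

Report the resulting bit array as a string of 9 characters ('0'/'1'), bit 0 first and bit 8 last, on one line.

Answer: 011111111

Derivation:
Start: bits=000000000
After insert 'bee': sets bits 4 5 8 -> bits=000011001
After insert 'ant': sets bits 1 2 3 -> bits=011111001
After insert 'elk': sets bits 6 7 -> bits=011111111
After insert 'ram': sets bits 4 7 -> bits=011111111
After insert 'cow': sets bits 1 7 -> bits=011111111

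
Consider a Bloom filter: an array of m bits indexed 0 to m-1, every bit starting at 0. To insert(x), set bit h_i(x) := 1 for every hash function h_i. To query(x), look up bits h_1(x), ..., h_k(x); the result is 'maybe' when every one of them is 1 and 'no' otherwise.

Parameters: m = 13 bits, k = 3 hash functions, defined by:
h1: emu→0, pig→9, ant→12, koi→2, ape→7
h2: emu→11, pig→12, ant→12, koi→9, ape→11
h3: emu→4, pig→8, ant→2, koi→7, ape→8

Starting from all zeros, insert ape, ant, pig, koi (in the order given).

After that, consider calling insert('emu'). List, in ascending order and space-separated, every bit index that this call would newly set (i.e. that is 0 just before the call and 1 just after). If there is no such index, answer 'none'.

Answer: 0 4

Derivation:
Start: bits=0000000000000
After insert 'ape': sets bits 7 8 11 -> bits=0000000110010
After insert 'ant': sets bits 2 12 -> bits=0010000110011
After insert 'pig': sets bits 8 9 12 -> bits=0010000111011
After insert 'koi': sets bits 2 7 9 -> bits=0010000111011
insert 'emu' would touch bits 0 4 11; currently bit0=0, bit4=0, bit11=1
Bits that are 0 among those (would change 0->1): 0 4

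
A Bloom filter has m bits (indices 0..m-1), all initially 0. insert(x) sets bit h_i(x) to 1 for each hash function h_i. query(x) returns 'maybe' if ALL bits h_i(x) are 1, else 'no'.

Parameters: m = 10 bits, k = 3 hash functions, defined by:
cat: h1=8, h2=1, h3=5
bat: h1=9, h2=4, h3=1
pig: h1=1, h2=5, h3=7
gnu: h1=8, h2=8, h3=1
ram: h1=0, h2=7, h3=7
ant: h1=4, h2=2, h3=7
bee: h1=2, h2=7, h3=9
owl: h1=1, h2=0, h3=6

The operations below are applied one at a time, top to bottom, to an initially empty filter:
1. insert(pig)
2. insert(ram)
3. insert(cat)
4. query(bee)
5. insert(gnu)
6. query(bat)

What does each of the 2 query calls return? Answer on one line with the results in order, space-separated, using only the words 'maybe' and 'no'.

Start: bits=0000000000
Op 1: insert pig -> sets bits 1 5 7 -> bits=0100010100
Op 2: insert ram -> sets bits 0 7 -> bits=1100010100
Op 3: insert cat -> sets bits 1 5 8 -> bits=1100010110
Op 4: query bee -> checks bit2=0, bit7=1, bit9=0 (has a 0) -> no
Op 5: insert gnu -> sets bits 1 8 -> bits=1100010110
Op 6: query bat -> checks bit1=1, bit4=0, bit9=0 (has a 0) -> no
Query results in order: no no

Answer: no no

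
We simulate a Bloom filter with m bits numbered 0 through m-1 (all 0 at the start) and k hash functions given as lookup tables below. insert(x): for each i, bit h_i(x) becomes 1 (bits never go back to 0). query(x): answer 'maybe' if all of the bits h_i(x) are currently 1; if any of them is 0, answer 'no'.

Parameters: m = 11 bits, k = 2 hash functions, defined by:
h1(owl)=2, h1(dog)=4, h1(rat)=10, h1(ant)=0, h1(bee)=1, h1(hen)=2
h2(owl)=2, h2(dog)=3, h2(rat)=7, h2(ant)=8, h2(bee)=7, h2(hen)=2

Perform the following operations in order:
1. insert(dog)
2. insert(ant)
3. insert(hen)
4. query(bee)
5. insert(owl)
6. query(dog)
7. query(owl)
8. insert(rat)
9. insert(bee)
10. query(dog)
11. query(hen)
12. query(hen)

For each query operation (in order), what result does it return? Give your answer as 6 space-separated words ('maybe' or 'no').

Answer: no maybe maybe maybe maybe maybe

Derivation:
Start: bits=00000000000
Op 1: insert dog -> sets bits 3 4 -> bits=00011000000
Op 2: insert ant -> sets bits 0 8 -> bits=10011000100
Op 3: insert hen -> sets bits 2 -> bits=10111000100
Op 4: query bee -> checks bit1=0, bit7=0 (has a 0) -> no
Op 5: insert owl -> sets bits 2 -> bits=10111000100
Op 6: query dog -> checks bit3=1, bit4=1 (all 1) -> maybe
Op 7: query owl -> checks bit2=1 (all 1) -> maybe
Op 8: insert rat -> sets bits 7 10 -> bits=10111001101
Op 9: insert bee -> sets bits 1 7 -> bits=11111001101
Op 10: query dog -> checks bit3=1, bit4=1 (all 1) -> maybe
Op 11: query hen -> checks bit2=1 (all 1) -> maybe
Op 12: query hen -> checks bit2=1 (all 1) -> maybe
Query results in order: no maybe maybe maybe maybe maybe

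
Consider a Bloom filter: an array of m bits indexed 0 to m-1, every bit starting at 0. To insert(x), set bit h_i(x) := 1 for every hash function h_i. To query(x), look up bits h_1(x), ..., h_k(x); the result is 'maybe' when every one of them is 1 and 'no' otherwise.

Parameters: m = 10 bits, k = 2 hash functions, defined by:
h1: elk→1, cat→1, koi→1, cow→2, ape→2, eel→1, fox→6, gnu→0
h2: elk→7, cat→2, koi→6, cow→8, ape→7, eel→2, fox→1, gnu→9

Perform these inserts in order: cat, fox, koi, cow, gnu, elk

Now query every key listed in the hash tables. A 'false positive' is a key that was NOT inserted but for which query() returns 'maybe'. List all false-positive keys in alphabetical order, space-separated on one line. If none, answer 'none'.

Answer: ape eel

Derivation:
Start: bits=0000000000
After insert 'cat': sets bits 1 2 -> bits=0110000000
After insert 'fox': sets bits 1 6 -> bits=0110001000
After insert 'koi': sets bits 1 6 -> bits=0110001000
After insert 'cow': sets bits 2 8 -> bits=0110001010
After insert 'gnu': sets bits 0 9 -> bits=1110001011
After insert 'elk': sets bits 1 7 -> bits=1110001111
Not inserted: ape eel — query each against bits=1110001111:
query ape: checks bit2=1, bit7=1 (all 1) -> maybe => FALSE POSITIVE
query eel: checks bit1=1, bit2=1 (all 1) -> maybe => FALSE POSITIVE
False positives (alphabetical): ape eel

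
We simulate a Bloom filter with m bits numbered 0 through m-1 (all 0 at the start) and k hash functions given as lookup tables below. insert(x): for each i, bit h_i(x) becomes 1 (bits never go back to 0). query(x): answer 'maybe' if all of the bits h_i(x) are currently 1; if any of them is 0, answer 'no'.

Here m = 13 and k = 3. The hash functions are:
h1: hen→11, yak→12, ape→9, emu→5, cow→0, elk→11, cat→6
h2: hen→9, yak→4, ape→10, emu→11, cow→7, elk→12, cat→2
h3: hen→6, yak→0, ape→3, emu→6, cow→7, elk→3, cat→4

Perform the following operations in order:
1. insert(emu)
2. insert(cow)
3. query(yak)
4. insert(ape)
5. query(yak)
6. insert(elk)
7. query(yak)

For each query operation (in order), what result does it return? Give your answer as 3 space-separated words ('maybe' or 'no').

Answer: no no no

Derivation:
Start: bits=0000000000000
Op 1: insert emu -> sets bits 5 6 11 -> bits=0000011000010
Op 2: insert cow -> sets bits 0 7 -> bits=1000011100010
Op 3: query yak -> checks bit0=1, bit4=0, bit12=0 (has a 0) -> no
Op 4: insert ape -> sets bits 3 9 10 -> bits=1001011101110
Op 5: query yak -> checks bit0=1, bit4=0, bit12=0 (has a 0) -> no
Op 6: insert elk -> sets bits 3 11 12 -> bits=1001011101111
Op 7: query yak -> checks bit0=1, bit4=0, bit12=1 (has a 0) -> no
Query results in order: no no no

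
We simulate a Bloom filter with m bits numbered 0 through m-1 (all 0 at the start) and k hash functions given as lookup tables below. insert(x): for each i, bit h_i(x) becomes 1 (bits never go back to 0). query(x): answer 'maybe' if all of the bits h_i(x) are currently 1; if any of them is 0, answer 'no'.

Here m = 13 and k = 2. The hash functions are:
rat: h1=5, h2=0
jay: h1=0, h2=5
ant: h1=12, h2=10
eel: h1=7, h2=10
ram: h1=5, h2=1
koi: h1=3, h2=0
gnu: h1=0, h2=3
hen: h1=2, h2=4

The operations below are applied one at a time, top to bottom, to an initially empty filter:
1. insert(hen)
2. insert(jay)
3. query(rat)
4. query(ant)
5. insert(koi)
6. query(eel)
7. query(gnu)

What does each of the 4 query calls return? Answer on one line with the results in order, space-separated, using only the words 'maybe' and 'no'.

Start: bits=0000000000000
Op 1: insert hen -> sets bits 2 4 -> bits=0010100000000
Op 2: insert jay -> sets bits 0 5 -> bits=1010110000000
Op 3: query rat -> checks bit0=1, bit5=1 (all 1) -> maybe
Op 4: query ant -> checks bit10=0, bit12=0 (has a 0) -> no
Op 5: insert koi -> sets bits 0 3 -> bits=1011110000000
Op 6: query eel -> checks bit7=0, bit10=0 (has a 0) -> no
Op 7: query gnu -> checks bit0=1, bit3=1 (all 1) -> maybe
Query results in order: maybe no no maybe

Answer: maybe no no maybe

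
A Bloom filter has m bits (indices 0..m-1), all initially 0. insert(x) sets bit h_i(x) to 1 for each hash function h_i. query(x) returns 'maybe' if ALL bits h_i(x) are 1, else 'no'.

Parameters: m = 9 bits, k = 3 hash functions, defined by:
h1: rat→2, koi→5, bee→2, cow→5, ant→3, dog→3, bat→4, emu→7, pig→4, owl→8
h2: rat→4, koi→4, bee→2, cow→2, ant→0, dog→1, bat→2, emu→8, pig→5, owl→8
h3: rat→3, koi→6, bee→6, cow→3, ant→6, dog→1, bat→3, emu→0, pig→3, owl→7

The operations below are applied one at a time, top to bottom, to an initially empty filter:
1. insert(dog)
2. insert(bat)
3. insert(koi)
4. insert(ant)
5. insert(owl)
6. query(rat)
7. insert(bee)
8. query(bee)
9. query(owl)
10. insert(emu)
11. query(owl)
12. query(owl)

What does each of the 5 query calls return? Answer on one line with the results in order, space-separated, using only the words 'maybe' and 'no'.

Answer: maybe maybe maybe maybe maybe

Derivation:
Start: bits=000000000
Op 1: insert dog -> sets bits 1 3 -> bits=010100000
Op 2: insert bat -> sets bits 2 3 4 -> bits=011110000
Op 3: insert koi -> sets bits 4 5 6 -> bits=011111100
Op 4: insert ant -> sets bits 0 3 6 -> bits=111111100
Op 5: insert owl -> sets bits 7 8 -> bits=111111111
Op 6: query rat -> checks bit2=1, bit3=1, bit4=1 (all 1) -> maybe
Op 7: insert bee -> sets bits 2 6 -> bits=111111111
Op 8: query bee -> checks bit2=1, bit6=1 (all 1) -> maybe
Op 9: query owl -> checks bit7=1, bit8=1 (all 1) -> maybe
Op 10: insert emu -> sets bits 0 7 8 -> bits=111111111
Op 11: query owl -> checks bit7=1, bit8=1 (all 1) -> maybe
Op 12: query owl -> checks bit7=1, bit8=1 (all 1) -> maybe
Query results in order: maybe maybe maybe maybe maybe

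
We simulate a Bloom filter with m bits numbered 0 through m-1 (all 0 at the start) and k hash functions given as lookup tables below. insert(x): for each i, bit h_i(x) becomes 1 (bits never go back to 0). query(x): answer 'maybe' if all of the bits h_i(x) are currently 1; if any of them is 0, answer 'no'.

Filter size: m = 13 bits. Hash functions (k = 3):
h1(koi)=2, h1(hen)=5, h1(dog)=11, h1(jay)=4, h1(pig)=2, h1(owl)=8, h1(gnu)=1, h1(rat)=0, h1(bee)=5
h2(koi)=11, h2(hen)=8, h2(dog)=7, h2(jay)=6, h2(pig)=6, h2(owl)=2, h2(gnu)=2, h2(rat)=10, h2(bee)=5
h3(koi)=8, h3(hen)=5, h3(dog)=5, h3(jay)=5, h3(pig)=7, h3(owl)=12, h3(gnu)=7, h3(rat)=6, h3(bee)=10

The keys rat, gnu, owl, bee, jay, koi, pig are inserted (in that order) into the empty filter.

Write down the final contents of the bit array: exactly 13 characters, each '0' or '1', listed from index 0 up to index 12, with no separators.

Answer: 1110111110111

Derivation:
Start: bits=0000000000000
After insert 'rat': sets bits 0 6 10 -> bits=1000001000100
After insert 'gnu': sets bits 1 2 7 -> bits=1110001100100
After insert 'owl': sets bits 2 8 12 -> bits=1110001110101
After insert 'bee': sets bits 5 10 -> bits=1110011110101
After insert 'jay': sets bits 4 5 6 -> bits=1110111110101
After insert 'koi': sets bits 2 8 11 -> bits=1110111110111
After insert 'pig': sets bits 2 6 7 -> bits=1110111110111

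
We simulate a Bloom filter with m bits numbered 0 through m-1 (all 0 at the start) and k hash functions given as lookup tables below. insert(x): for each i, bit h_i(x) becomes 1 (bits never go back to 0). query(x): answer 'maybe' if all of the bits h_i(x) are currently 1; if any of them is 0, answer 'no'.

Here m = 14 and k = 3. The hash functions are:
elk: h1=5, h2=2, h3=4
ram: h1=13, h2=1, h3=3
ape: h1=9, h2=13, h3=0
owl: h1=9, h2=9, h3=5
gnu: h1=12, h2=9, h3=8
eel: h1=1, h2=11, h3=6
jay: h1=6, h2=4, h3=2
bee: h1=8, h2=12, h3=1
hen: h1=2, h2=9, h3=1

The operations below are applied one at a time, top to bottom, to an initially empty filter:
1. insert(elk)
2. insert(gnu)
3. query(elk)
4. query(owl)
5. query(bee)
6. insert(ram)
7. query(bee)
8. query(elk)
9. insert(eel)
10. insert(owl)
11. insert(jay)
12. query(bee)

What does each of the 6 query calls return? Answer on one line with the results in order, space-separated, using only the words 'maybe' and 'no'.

Start: bits=00000000000000
Op 1: insert elk -> sets bits 2 4 5 -> bits=00101100000000
Op 2: insert gnu -> sets bits 8 9 12 -> bits=00101100110010
Op 3: query elk -> checks bit2=1, bit4=1, bit5=1 (all 1) -> maybe
Op 4: query owl -> checks bit5=1, bit9=1 (all 1) -> maybe
Op 5: query bee -> checks bit1=0, bit8=1, bit12=1 (has a 0) -> no
Op 6: insert ram -> sets bits 1 3 13 -> bits=01111100110011
Op 7: query bee -> checks bit1=1, bit8=1, bit12=1 (all 1) -> maybe
Op 8: query elk -> checks bit2=1, bit4=1, bit5=1 (all 1) -> maybe
Op 9: insert eel -> sets bits 1 6 11 -> bits=01111110110111
Op 10: insert owl -> sets bits 5 9 -> bits=01111110110111
Op 11: insert jay -> sets bits 2 4 6 -> bits=01111110110111
Op 12: query bee -> checks bit1=1, bit8=1, bit12=1 (all 1) -> maybe
Query results in order: maybe maybe no maybe maybe maybe

Answer: maybe maybe no maybe maybe maybe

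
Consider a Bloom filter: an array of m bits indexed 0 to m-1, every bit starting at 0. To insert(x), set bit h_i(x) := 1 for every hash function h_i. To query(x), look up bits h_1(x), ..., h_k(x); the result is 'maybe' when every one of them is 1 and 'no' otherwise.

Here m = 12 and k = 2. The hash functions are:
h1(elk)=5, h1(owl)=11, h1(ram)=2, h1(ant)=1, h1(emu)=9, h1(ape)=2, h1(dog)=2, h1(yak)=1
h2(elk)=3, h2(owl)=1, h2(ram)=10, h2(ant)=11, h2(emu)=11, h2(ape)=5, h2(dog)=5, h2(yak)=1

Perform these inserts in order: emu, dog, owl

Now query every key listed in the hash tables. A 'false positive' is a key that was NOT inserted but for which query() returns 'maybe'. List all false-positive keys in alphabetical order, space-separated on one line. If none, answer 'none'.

Answer: ant ape yak

Derivation:
Start: bits=000000000000
After insert 'emu': sets bits 9 11 -> bits=000000000101
After insert 'dog': sets bits 2 5 -> bits=001001000101
After insert 'owl': sets bits 1 11 -> bits=011001000101
Not inserted: ant ape elk ram yak — query each against bits=011001000101:
query ant: checks bit1=1, bit11=1 (all 1) -> maybe => FALSE POSITIVE
query ape: checks bit2=1, bit5=1 (all 1) -> maybe => FALSE POSITIVE
query elk: checks bit3=0, bit5=1 (has a 0) -> no => not a false positive
query ram: checks bit2=1, bit10=0 (has a 0) -> no => not a false positive
query yak: checks bit1=1 (all 1) -> maybe => FALSE POSITIVE
False positives (alphabetical): ant ape yak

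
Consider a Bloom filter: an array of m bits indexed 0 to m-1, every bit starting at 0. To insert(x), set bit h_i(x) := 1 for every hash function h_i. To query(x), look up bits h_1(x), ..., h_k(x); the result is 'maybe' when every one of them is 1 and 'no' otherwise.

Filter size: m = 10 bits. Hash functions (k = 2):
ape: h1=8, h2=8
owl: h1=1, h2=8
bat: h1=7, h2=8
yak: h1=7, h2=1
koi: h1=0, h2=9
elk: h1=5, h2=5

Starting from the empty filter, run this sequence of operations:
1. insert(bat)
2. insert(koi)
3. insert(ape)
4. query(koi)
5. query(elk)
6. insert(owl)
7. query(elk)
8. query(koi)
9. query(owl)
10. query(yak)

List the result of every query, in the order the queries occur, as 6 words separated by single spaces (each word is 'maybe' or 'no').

Start: bits=0000000000
Op 1: insert bat -> sets bits 7 8 -> bits=0000000110
Op 2: insert koi -> sets bits 0 9 -> bits=1000000111
Op 3: insert ape -> sets bits 8 -> bits=1000000111
Op 4: query koi -> checks bit0=1, bit9=1 (all 1) -> maybe
Op 5: query elk -> checks bit5=0 (has a 0) -> no
Op 6: insert owl -> sets bits 1 8 -> bits=1100000111
Op 7: query elk -> checks bit5=0 (has a 0) -> no
Op 8: query koi -> checks bit0=1, bit9=1 (all 1) -> maybe
Op 9: query owl -> checks bit1=1, bit8=1 (all 1) -> maybe
Op 10: query yak -> checks bit1=1, bit7=1 (all 1) -> maybe
Query results in order: maybe no no maybe maybe maybe

Answer: maybe no no maybe maybe maybe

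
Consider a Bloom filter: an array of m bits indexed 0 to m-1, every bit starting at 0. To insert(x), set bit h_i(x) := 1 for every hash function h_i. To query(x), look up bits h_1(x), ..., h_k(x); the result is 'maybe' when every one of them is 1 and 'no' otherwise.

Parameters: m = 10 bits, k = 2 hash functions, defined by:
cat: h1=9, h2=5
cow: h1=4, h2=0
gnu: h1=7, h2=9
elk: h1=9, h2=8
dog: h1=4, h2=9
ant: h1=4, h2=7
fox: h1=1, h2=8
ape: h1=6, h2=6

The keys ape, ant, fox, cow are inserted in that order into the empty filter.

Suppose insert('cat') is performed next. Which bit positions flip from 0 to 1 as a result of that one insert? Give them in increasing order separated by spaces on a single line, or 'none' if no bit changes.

Answer: 5 9

Derivation:
Start: bits=0000000000
After insert 'ape': sets bits 6 -> bits=0000001000
After insert 'ant': sets bits 4 7 -> bits=0000101100
After insert 'fox': sets bits 1 8 -> bits=0100101110
After insert 'cow': sets bits 0 4 -> bits=1100101110
insert 'cat' would touch bits 5 9; currently bit5=0, bit9=0
Bits that are 0 among those (would change 0->1): 5 9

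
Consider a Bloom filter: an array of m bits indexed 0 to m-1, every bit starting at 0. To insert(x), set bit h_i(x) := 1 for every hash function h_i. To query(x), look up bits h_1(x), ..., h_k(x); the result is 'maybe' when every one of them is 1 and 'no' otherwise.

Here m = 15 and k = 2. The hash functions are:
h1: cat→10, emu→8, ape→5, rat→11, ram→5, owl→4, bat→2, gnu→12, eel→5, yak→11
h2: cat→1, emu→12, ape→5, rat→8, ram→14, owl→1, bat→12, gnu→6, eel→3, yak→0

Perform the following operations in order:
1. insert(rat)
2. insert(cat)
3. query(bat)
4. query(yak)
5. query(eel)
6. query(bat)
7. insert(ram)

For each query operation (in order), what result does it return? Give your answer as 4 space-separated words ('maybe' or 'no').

Start: bits=000000000000000
Op 1: insert rat -> sets bits 8 11 -> bits=000000001001000
Op 2: insert cat -> sets bits 1 10 -> bits=010000001011000
Op 3: query bat -> checks bit2=0, bit12=0 (has a 0) -> no
Op 4: query yak -> checks bit0=0, bit11=1 (has a 0) -> no
Op 5: query eel -> checks bit3=0, bit5=0 (has a 0) -> no
Op 6: query bat -> checks bit2=0, bit12=0 (has a 0) -> no
Op 7: insert ram -> sets bits 5 14 -> bits=010001001011001
Query results in order: no no no no

Answer: no no no no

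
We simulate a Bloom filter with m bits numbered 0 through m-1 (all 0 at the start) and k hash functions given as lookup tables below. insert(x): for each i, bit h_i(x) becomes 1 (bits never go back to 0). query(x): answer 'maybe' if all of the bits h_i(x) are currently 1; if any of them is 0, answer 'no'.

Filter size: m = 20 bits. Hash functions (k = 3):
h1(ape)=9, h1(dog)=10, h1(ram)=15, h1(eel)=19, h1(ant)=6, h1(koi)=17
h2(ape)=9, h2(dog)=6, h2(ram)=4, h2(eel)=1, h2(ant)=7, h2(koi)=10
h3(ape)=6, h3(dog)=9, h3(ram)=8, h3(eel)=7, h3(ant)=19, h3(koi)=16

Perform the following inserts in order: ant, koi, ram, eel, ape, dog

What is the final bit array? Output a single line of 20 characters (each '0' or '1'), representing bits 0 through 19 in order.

Answer: 01001011111000011101

Derivation:
Start: bits=00000000000000000000
After insert 'ant': sets bits 6 7 19 -> bits=00000011000000000001
After insert 'koi': sets bits 10 16 17 -> bits=00000011001000001101
After insert 'ram': sets bits 4 8 15 -> bits=00001011101000011101
After insert 'eel': sets bits 1 7 19 -> bits=01001011101000011101
After insert 'ape': sets bits 6 9 -> bits=01001011111000011101
After insert 'dog': sets bits 6 9 10 -> bits=01001011111000011101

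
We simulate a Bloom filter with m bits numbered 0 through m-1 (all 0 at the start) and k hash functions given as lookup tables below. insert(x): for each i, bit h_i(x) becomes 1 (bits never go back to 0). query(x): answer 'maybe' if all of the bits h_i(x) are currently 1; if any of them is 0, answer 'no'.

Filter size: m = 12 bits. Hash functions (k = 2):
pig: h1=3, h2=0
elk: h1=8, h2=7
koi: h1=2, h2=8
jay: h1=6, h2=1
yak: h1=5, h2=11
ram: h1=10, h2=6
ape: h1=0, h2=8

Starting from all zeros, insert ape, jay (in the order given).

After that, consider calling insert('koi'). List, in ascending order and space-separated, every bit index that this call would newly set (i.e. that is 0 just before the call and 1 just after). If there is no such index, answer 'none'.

Start: bits=000000000000
After insert 'ape': sets bits 0 8 -> bits=100000001000
After insert 'jay': sets bits 1 6 -> bits=110000101000
insert 'koi' would touch bits 2 8; currently bit2=0, bit8=1
Bits that are 0 among those (would change 0->1): 2

Answer: 2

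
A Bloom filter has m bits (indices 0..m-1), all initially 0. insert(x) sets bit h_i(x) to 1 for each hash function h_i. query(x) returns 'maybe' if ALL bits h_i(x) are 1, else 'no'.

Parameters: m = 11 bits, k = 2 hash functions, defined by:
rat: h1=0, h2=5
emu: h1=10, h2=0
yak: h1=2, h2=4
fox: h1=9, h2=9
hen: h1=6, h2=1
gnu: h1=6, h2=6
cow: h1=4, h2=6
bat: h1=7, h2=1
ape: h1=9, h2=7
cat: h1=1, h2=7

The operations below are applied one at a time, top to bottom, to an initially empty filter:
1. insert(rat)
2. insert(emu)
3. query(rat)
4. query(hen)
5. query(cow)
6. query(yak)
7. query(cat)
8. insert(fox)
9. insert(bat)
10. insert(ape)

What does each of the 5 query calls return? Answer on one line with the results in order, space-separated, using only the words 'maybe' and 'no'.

Answer: maybe no no no no

Derivation:
Start: bits=00000000000
Op 1: insert rat -> sets bits 0 5 -> bits=10000100000
Op 2: insert emu -> sets bits 0 10 -> bits=10000100001
Op 3: query rat -> checks bit0=1, bit5=1 (all 1) -> maybe
Op 4: query hen -> checks bit1=0, bit6=0 (has a 0) -> no
Op 5: query cow -> checks bit4=0, bit6=0 (has a 0) -> no
Op 6: query yak -> checks bit2=0, bit4=0 (has a 0) -> no
Op 7: query cat -> checks bit1=0, bit7=0 (has a 0) -> no
Op 8: insert fox -> sets bits 9 -> bits=10000100011
Op 9: insert bat -> sets bits 1 7 -> bits=11000101011
Op 10: insert ape -> sets bits 7 9 -> bits=11000101011
Query results in order: maybe no no no no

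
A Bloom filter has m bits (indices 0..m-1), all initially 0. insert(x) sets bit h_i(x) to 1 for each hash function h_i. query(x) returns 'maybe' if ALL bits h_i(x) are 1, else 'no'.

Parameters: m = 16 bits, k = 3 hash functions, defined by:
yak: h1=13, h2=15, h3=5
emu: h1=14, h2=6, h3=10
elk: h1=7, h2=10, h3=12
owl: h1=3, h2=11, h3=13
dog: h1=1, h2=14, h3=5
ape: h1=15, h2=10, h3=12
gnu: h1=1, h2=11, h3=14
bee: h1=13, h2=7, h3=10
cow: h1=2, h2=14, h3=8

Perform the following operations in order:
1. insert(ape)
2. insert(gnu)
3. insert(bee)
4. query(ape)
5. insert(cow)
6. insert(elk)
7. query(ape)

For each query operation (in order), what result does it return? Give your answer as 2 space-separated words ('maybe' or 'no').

Answer: maybe maybe

Derivation:
Start: bits=0000000000000000
Op 1: insert ape -> sets bits 10 12 15 -> bits=0000000000101001
Op 2: insert gnu -> sets bits 1 11 14 -> bits=0100000000111011
Op 3: insert bee -> sets bits 7 10 13 -> bits=0100000100111111
Op 4: query ape -> checks bit10=1, bit12=1, bit15=1 (all 1) -> maybe
Op 5: insert cow -> sets bits 2 8 14 -> bits=0110000110111111
Op 6: insert elk -> sets bits 7 10 12 -> bits=0110000110111111
Op 7: query ape -> checks bit10=1, bit12=1, bit15=1 (all 1) -> maybe
Query results in order: maybe maybe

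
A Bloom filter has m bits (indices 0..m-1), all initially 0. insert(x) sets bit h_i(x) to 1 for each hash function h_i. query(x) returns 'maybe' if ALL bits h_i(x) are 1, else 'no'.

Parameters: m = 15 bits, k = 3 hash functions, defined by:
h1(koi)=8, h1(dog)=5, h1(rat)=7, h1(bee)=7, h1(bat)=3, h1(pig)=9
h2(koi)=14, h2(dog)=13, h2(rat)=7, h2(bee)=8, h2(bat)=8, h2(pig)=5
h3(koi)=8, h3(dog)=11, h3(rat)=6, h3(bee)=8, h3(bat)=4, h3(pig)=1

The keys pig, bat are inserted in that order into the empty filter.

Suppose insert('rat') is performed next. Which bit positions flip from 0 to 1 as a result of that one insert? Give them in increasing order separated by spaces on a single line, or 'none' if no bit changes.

Answer: 6 7

Derivation:
Start: bits=000000000000000
After insert 'pig': sets bits 1 5 9 -> bits=010001000100000
After insert 'bat': sets bits 3 4 8 -> bits=010111001100000
insert 'rat' would touch bits 6 7; currently bit6=0, bit7=0
Bits that are 0 among those (would change 0->1): 6 7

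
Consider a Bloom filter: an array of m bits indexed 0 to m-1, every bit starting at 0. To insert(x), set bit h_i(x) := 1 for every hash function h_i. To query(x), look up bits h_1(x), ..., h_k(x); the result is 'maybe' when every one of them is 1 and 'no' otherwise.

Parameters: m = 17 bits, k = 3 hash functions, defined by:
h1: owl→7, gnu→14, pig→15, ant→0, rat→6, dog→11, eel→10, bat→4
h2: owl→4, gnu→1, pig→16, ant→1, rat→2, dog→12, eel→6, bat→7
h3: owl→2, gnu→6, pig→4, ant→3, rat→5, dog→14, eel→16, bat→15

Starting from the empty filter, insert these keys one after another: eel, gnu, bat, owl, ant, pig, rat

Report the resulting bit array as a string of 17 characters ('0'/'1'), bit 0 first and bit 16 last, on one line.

Answer: 11111111001000111

Derivation:
Start: bits=00000000000000000
After insert 'eel': sets bits 6 10 16 -> bits=00000010001000001
After insert 'gnu': sets bits 1 6 14 -> bits=01000010001000101
After insert 'bat': sets bits 4 7 15 -> bits=01001011001000111
After insert 'owl': sets bits 2 4 7 -> bits=01101011001000111
After insert 'ant': sets bits 0 1 3 -> bits=11111011001000111
After insert 'pig': sets bits 4 15 16 -> bits=11111011001000111
After insert 'rat': sets bits 2 5 6 -> bits=11111111001000111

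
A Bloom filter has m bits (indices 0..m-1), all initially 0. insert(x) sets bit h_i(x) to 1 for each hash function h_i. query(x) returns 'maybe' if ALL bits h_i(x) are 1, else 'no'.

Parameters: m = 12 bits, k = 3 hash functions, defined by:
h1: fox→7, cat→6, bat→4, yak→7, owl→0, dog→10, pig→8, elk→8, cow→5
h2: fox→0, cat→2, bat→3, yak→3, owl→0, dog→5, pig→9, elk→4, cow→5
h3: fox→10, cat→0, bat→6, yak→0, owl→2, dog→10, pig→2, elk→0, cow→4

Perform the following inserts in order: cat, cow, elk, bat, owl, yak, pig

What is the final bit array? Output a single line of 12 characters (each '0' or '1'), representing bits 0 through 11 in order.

Start: bits=000000000000
After insert 'cat': sets bits 0 2 6 -> bits=101000100000
After insert 'cow': sets bits 4 5 -> bits=101011100000
After insert 'elk': sets bits 0 4 8 -> bits=101011101000
After insert 'bat': sets bits 3 4 6 -> bits=101111101000
After insert 'owl': sets bits 0 2 -> bits=101111101000
After insert 'yak': sets bits 0 3 7 -> bits=101111111000
After insert 'pig': sets bits 2 8 9 -> bits=101111111100

Answer: 101111111100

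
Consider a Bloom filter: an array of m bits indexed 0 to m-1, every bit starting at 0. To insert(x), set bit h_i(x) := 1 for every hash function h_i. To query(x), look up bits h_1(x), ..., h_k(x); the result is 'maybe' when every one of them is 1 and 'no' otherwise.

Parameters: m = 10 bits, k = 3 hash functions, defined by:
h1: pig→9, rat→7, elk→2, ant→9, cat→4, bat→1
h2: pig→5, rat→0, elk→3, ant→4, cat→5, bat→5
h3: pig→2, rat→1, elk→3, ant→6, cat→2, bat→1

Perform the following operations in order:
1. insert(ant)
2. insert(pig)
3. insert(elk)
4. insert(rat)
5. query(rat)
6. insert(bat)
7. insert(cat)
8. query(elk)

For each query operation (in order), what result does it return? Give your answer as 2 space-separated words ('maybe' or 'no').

Answer: maybe maybe

Derivation:
Start: bits=0000000000
Op 1: insert ant -> sets bits 4 6 9 -> bits=0000101001
Op 2: insert pig -> sets bits 2 5 9 -> bits=0010111001
Op 3: insert elk -> sets bits 2 3 -> bits=0011111001
Op 4: insert rat -> sets bits 0 1 7 -> bits=1111111101
Op 5: query rat -> checks bit0=1, bit1=1, bit7=1 (all 1) -> maybe
Op 6: insert bat -> sets bits 1 5 -> bits=1111111101
Op 7: insert cat -> sets bits 2 4 5 -> bits=1111111101
Op 8: query elk -> checks bit2=1, bit3=1 (all 1) -> maybe
Query results in order: maybe maybe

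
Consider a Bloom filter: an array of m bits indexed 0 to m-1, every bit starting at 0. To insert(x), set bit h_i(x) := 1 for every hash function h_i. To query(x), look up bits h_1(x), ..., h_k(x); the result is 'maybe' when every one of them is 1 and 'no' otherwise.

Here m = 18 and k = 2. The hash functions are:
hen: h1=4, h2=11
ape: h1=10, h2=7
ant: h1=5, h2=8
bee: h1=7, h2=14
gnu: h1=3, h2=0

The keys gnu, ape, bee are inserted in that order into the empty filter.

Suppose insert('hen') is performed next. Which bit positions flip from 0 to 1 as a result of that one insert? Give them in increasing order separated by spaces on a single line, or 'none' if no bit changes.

Start: bits=000000000000000000
After insert 'gnu': sets bits 0 3 -> bits=100100000000000000
After insert 'ape': sets bits 7 10 -> bits=100100010010000000
After insert 'bee': sets bits 7 14 -> bits=100100010010001000
insert 'hen' would touch bits 4 11; currently bit4=0, bit11=0
Bits that are 0 among those (would change 0->1): 4 11

Answer: 4 11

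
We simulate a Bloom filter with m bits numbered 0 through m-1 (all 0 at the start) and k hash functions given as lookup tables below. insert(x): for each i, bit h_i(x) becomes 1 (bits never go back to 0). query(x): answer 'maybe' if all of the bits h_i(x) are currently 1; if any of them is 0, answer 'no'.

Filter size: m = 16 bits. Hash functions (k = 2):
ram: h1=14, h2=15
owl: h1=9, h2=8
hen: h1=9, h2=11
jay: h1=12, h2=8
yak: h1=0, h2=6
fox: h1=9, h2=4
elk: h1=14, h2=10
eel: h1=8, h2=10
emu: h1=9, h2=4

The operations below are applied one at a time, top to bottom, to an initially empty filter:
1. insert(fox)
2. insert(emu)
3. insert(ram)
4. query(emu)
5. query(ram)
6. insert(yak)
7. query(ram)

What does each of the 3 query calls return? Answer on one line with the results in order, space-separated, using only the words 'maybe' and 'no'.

Start: bits=0000000000000000
Op 1: insert fox -> sets bits 4 9 -> bits=0000100001000000
Op 2: insert emu -> sets bits 4 9 -> bits=0000100001000000
Op 3: insert ram -> sets bits 14 15 -> bits=0000100001000011
Op 4: query emu -> checks bit4=1, bit9=1 (all 1) -> maybe
Op 5: query ram -> checks bit14=1, bit15=1 (all 1) -> maybe
Op 6: insert yak -> sets bits 0 6 -> bits=1000101001000011
Op 7: query ram -> checks bit14=1, bit15=1 (all 1) -> maybe
Query results in order: maybe maybe maybe

Answer: maybe maybe maybe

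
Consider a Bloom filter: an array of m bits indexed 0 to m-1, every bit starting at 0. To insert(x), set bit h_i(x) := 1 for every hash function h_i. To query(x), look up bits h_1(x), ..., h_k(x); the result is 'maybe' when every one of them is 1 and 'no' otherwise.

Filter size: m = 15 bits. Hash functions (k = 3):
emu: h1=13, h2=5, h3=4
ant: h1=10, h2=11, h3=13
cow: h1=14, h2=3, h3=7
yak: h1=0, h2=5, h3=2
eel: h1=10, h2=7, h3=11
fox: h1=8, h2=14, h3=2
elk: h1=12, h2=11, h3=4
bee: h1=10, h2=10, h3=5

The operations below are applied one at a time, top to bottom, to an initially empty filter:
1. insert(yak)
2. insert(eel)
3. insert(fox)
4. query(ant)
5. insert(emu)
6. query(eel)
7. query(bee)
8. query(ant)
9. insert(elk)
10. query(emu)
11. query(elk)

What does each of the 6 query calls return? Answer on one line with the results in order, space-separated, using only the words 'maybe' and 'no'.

Answer: no maybe maybe maybe maybe maybe

Derivation:
Start: bits=000000000000000
Op 1: insert yak -> sets bits 0 2 5 -> bits=101001000000000
Op 2: insert eel -> sets bits 7 10 11 -> bits=101001010011000
Op 3: insert fox -> sets bits 2 8 14 -> bits=101001011011001
Op 4: query ant -> checks bit10=1, bit11=1, bit13=0 (has a 0) -> no
Op 5: insert emu -> sets bits 4 5 13 -> bits=101011011011011
Op 6: query eel -> checks bit7=1, bit10=1, bit11=1 (all 1) -> maybe
Op 7: query bee -> checks bit5=1, bit10=1 (all 1) -> maybe
Op 8: query ant -> checks bit10=1, bit11=1, bit13=1 (all 1) -> maybe
Op 9: insert elk -> sets bits 4 11 12 -> bits=101011011011111
Op 10: query emu -> checks bit4=1, bit5=1, bit13=1 (all 1) -> maybe
Op 11: query elk -> checks bit4=1, bit11=1, bit12=1 (all 1) -> maybe
Query results in order: no maybe maybe maybe maybe maybe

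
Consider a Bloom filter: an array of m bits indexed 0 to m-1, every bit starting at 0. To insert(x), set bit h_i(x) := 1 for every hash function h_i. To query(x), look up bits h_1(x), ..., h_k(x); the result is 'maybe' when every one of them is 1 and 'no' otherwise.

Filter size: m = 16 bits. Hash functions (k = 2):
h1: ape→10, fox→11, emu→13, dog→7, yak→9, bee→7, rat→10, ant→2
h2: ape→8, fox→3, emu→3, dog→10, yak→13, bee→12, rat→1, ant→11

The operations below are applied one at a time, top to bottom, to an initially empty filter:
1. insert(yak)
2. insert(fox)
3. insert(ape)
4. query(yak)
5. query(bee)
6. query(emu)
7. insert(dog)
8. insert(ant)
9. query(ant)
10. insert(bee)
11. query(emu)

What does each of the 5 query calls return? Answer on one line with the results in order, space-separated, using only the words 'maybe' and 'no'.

Start: bits=0000000000000000
Op 1: insert yak -> sets bits 9 13 -> bits=0000000001000100
Op 2: insert fox -> sets bits 3 11 -> bits=0001000001010100
Op 3: insert ape -> sets bits 8 10 -> bits=0001000011110100
Op 4: query yak -> checks bit9=1, bit13=1 (all 1) -> maybe
Op 5: query bee -> checks bit7=0, bit12=0 (has a 0) -> no
Op 6: query emu -> checks bit3=1, bit13=1 (all 1) -> maybe
Op 7: insert dog -> sets bits 7 10 -> bits=0001000111110100
Op 8: insert ant -> sets bits 2 11 -> bits=0011000111110100
Op 9: query ant -> checks bit2=1, bit11=1 (all 1) -> maybe
Op 10: insert bee -> sets bits 7 12 -> bits=0011000111111100
Op 11: query emu -> checks bit3=1, bit13=1 (all 1) -> maybe
Query results in order: maybe no maybe maybe maybe

Answer: maybe no maybe maybe maybe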